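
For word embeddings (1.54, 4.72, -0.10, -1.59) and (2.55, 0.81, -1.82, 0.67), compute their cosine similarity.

With u = (1.54, 4.72, -0.10, -1.59), v = (2.55, 0.81, -1.82, 0.67):
u·v = 1.54·2.55 + 4.72·0.81 + (-0.1)·(-1.82) + (-1.59)·0.67 = 3.927 + 3.8232 + 0.182 + (-1.0653) = 6.8669.
|u| = √(1.54² + 4.72² + (-0.1)² + (-1.59)²) = √(2.3716 + 22.2784 + 0.01 + 2.5281) = √27.1881, |v| = √(2.55² + 0.81² + (-1.82)² + 0.67²) = √(6.5025 + 0.6561 + 3.3124 + 0.4489) = √10.9199.
cos θ = (u·v)/(|u||v|) = 6.8669/(√27.1881·√10.9199) ≈ 0.3985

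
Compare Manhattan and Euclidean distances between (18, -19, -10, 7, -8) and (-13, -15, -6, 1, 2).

L1 = |18 - (-13)| + |-19 - (-15)| + |-10 - (-6)| + |7 - 1| + |-8 - 2| = 31 + 4 + 4 + 6 + 10 = 55
L2 = √(31² + 4² + 4² + 6² + 10²) = √1129 ≈ 33.6006
L1 ≥ L2 always (equality iff movement is along one axis); L1 > L2 here.
Ratio L1/L2 = 55/√1129 ≈ 1.6369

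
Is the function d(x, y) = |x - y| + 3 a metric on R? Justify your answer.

No. d fails identity of indiscernibles (specifically d(x,x) = 0): d(-8, -8) = |-8 - (-8)| + 3 = 0 + 3 = 3 ≠ 0.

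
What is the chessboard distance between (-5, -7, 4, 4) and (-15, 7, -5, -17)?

max(|x_i - y_i|) = max(|-5 - (-15)|, |-7 - 7|, |4 - (-5)|, |4 - (-17)|) = max(10, 14, 9, 21) = 21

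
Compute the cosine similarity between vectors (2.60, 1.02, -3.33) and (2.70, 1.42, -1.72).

With u = (2.60, 1.02, -3.33), v = (2.70, 1.42, -1.72):
u·v = 2.6·2.7 + 1.02·1.42 + (-3.33)·(-1.72) = 7.02 + 1.4484 + 5.7276 = 14.196.
|u| = √(2.6² + 1.02² + (-3.33)²) = √(6.76 + 1.0404 + 11.0889) = √18.8893, |v| = √(2.7² + 1.42² + (-1.72)²) = √(7.29 + 2.0164 + 2.9584) = √12.2648.
cos θ = (u·v)/(|u||v|) = 14.196/(√18.8893·√12.2648) ≈ 0.9327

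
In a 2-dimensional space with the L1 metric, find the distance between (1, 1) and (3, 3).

Σ|x_i - y_i| = |1 - 3| + |1 - 3| = 2 + 2 = 4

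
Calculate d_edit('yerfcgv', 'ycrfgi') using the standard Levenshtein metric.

Let D[i][j] be the edit distance between the first i characters of 'yerfcgv' and the first j characters of 'ycrfgi', with D[i][0] = i, D[0][j] = j, and D[i][j] = D[i-1][j-1] if the characters match, else 1 + min(D[i-1][j], D[i][j-1], D[i-1][j-1]). Filling the table (rows: prefixes of 'yerfcgv', columns: prefixes of 'ycrfgi'):
     ε  y  c  r  f  g  i
  ε  0  1  2  3  4  5  6
  y  1  0  1  2  3  4  5
  e  2  1  1  2  3  4  5
  r  3  2  2  1  2  3  4
  f  4  3  3  2  1  2  3
  c  5  4  3  3  2  2  3
  g  6  5  4  4  3  2  3
  v  7  6  5  5  4  3  3
The bottom-right entry gives D[7][6] = 3, so no sequence of fewer than 3 edits works. Backtracking through the table gives one optimal edit sequence (3 edits):
  yerfcgv → ycrfcgv (sub e→c @2)
  ycrfcgv → ycrfgv (del c @5)
  ycrfgv → ycrfgi (sub v→i @6)
Edit distance = 3.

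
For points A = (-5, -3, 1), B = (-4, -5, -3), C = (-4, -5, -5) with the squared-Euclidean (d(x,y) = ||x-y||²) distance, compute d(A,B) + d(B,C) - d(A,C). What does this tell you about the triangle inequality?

d(A,B) = 1² + 2² + 4² = 21, d(B,C) = 0² + 0² + 2² = 4, d(A,C) = 1² + 2² + 6² = 41.
d(A,B) + d(B,C) - d(A,C) = 21 + 4 - 41 = 25 - 41 = -16. This is < 0, so the triangle inequality FAILS for these points (squared-Euclidean is not a metric).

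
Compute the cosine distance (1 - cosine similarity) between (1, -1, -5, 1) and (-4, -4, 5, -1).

With u = (1, -1, -5, 1), v = (-4, -4, 5, -1):
u·v = 1·(-4) + (-1)·(-4) + (-5)·5 + 1·(-1) = (-4) + 4 + (-25) + (-1) = -26.
|u| = √(1² + (-1)² + (-5)² + 1²) = √28, |v| = √((-4)² + (-4)² + 5² + (-1)²) = √58, so |u||v| = √(28·58) = √1624.
cos θ = (u·v)/(|u||v|) = -26/√1624 ≈ -0.6452
Cosine distance = 1 - cos θ ≈ 1 - (-0.6452) = 1.6452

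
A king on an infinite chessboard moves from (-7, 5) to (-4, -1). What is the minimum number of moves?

max(|x_i - y_i|) = max(|-7 - (-4)|, |5 - (-1)|) = max(3, 6) = 6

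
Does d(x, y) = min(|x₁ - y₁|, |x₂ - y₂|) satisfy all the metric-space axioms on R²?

No. d fails identity of indiscernibles: take x = (2, 0) and y = (2, 4). Then d(x,y) = min(|2 - 2|, |0 - 4|) = min(0, 4) = 0, yet x ≠ y.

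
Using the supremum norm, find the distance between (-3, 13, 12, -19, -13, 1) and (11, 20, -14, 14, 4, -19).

max(|x_i - y_i|) = max(|-3 - 11|, |13 - 20|, |12 - (-14)|, |-19 - 14|, |-13 - 4|, |1 - (-19)|) = max(14, 7, 26, 33, 17, 20) = 33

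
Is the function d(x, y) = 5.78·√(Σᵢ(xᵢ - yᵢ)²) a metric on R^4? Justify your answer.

Yes. The L2 (Euclidean) norm induces a metric on R^4, and multiplying a metric by a positive constant 5.78 > 0 preserves all four axioms: non-negativity (5.78·||x-y|| ≥ 0), identity (5.78·||x-y|| = 0 ⟺ ||x-y|| = 0 ⟺ x = y), symmetry (||x-y|| = ||y-x||), and the triangle inequality (5.78·||x-z|| ≤ 5.78·||x-y|| + 5.78·||y-z||). So d is a metric.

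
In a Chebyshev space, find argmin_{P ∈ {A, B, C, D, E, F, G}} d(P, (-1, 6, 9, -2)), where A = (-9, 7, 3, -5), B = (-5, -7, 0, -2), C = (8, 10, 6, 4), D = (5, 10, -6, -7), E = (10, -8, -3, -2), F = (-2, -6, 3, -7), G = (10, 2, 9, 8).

Distances: d(A) = 8, d(B) = 13, d(C) = 9, d(D) = 15, d(E) = 14, d(F) = 12, d(G) = 11. Nearest: A = (-9, 7, 3, -5) with distance 8.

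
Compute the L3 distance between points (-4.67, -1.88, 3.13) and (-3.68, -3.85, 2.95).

(Σ|x_i - y_i|^3)^(1/3) = (|-4.67 - (-3.68)|^3 + |-1.88 - (-3.85)|^3 + |3.13 - 2.95|^3)^(1/3)
= (0.99^3 + 1.97^3 + 0.18^3)^(1/3) ≈ (0.9703 + 7.6454 + 0.0058)^(1/3) = (8.6215)^(1/3) ≈ 2.0505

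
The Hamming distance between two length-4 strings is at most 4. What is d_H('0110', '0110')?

Differing positions: none. Hamming distance = 0. The maximum possible Hamming distance for length-4 strings is 4, so d_H/4 = 0/4 = 0.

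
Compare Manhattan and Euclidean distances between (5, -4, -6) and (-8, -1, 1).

L1 = |5 - (-8)| + |-4 - (-1)| + |-6 - 1| = 13 + 3 + 7 = 23
L2 = √(13² + 3² + 7²) = √227 ≈ 15.0665
L1 ≥ L2 always (equality iff movement is along one axis); L1 > L2 here.
Ratio L1/L2 = 23/√227 ≈ 1.5266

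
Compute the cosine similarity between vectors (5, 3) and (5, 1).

With u = (5, 3), v = (5, 1):
u·v = 5·5 + 3·1 = 25 + 3 = 28.
|u| = √(5² + 3²) = √34, |v| = √(5² + 1²) = √26, so |u||v| = √(34·26) = √884.
cos θ = (u·v)/(|u||v|) = 28/√884 ≈ 0.9417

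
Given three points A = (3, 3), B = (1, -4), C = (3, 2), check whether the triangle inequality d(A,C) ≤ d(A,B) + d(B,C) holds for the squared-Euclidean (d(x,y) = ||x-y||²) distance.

d(A,B) = 2² + 7² = 53, d(B,C) = 2² + 6² = 40, d(A,C) = 0² + 1² = 1.
d(A,C) = 1 ≤ 53 + 40 = 93. Triangle inequality is satisfied.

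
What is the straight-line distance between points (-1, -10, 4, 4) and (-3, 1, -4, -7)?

√(Σ(x_i - y_i)²) = √((-1 - (-3))² + (-10 - 1)² + (4 - (-4))² + (4 - (-7))²)
= √(2² + (-11)² + 8² + 11²) = √(4 + 121 + 64 + 121) = √310 ≈ 17.6068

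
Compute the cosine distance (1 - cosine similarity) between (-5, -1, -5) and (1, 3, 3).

With u = (-5, -1, -5), v = (1, 3, 3):
u·v = (-5)·1 + (-1)·3 + (-5)·3 = (-5) + (-3) + (-15) = -23.
|u| = √((-5)² + (-1)² + (-5)²) = √51, |v| = √(1² + 3² + 3²) = √19, so |u||v| = √(51·19) = √969.
cos θ = (u·v)/(|u||v|) = -23/√969 ≈ -0.7389
Cosine distance = 1 - cos θ ≈ 1 - (-0.7389) = 1.7389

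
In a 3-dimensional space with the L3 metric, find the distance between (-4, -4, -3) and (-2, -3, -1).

(Σ|x_i - y_i|^3)^(1/3) = (|-4 - (-2)|^3 + |-4 - (-3)|^3 + |-3 - (-1)|^3)^(1/3)
= (2^3 + 1^3 + 2^3)^(1/3) = (8 + 1 + 8)^(1/3) = (17)^(1/3) ≈ 2.5713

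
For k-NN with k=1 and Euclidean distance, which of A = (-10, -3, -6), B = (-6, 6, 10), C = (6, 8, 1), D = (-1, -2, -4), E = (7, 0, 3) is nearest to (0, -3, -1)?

Distances: d(A) ≈ 11.1803, d(B) ≈ 15.4272, d(C) ≈ 12.6886, d(D) ≈ 3.3166, d(E) ≈ 8.6023. Nearest: D = (-1, -2, -4) with distance 3.3166.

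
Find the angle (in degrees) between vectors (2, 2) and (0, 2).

With u = (2, 2), v = (0, 2):
u·v = 2·0 + 2·2 = 0 + 4 = 4.
|u| = √(2² + 2²) = √8, |v| = √(0² + 2²) = √4, so |u||v| = √(8·4) = √32.
cos θ = (u·v)/(|u||v|) = 4/√32 ≈ 0.707107
θ = arccos(0.707107) ≈ 45°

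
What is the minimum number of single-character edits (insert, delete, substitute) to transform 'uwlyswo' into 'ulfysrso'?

Let D[i][j] be the edit distance between the first i characters of 'uwlyswo' and the first j characters of 'ulfysrso', with D[i][0] = i, D[0][j] = j, and D[i][j] = D[i-1][j-1] if the characters match, else 1 + min(D[i-1][j], D[i][j-1], D[i-1][j-1]). Filling the table (rows: prefixes of 'uwlyswo', columns: prefixes of 'ulfysrso'):
     ε  u  l  f  y  s  r  s  o
  ε  0  1  2  3  4  5  6  7  8
  u  1  0  1  2  3  4  5  6  7
  w  2  1  1  2  3  4  5  6  7
  l  3  2  1  2  3  4  5  6  7
  y  4  3  2  2  2  3  4  5  6
  s  5  4  3  3  3  2  3  4  5
  w  6  5  4  4  4  3  3  4  5
  o  7  6  5  5  5  4  4  4  4
The bottom-right entry gives D[7][8] = 4, so no sequence of fewer than 4 edits works. Backtracking through the table gives one optimal edit sequence (4 edits):
  uwlyswo → ullyswo (sub w→l @2)
  ullyswo → ulfyswo (sub l→f @3)
  ulfyswo → ulfysrwo (ins r @6)
  ulfysrwo → ulfysrso (sub w→s @7)
Edit distance = 4.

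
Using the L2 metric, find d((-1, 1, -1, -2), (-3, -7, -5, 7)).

√(Σ(x_i - y_i)²) = √((-1 - (-3))² + (1 - (-7))² + (-1 - (-5))² + (-2 - 7)²)
= √(2² + 8² + 4² + (-9)²) = √(4 + 64 + 16 + 81) = √165 ≈ 12.8452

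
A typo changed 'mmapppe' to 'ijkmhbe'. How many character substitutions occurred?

Differing positions: 1, 2, 3, 4, 5, 6. Hamming distance = 6.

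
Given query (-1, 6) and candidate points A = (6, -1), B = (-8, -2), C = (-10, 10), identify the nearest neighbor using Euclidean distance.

Distances: d(A) ≈ 9.8995, d(B) ≈ 10.6301, d(C) ≈ 9.8489. Nearest: C = (-10, 10) with distance 9.8489.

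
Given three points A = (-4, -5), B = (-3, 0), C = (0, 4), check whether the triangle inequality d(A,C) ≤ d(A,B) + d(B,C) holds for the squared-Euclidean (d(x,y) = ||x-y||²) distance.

d(A,B) = 1² + 5² = 26, d(B,C) = 3² + 4² = 25, d(A,C) = 4² + 9² = 97.
d(A,C) = 97 > 26 + 25 = 51. Triangle inequality is VIOLATED. (Squared-Euclidean is not a metric — this is a counterexample.)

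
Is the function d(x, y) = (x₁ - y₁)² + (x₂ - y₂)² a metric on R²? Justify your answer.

No. The squared Euclidean distance fails the triangle inequality. Counterexample: x = (0, 0), y = (5, 2), z = (10, 4). d(x,z) = 10² + 4² = 116, but d(x,y) + d(y,z) = (5² + 2²) + (5² + 2²) = 29 + 29 = 58. Since 116 > 58, the triangle inequality is violated. (Note: √d, the ordinary Euclidean distance, IS a metric.)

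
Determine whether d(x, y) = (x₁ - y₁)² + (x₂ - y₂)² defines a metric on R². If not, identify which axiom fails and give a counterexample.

No. The squared Euclidean distance fails the triangle inequality. Counterexample: x = (0, 0), y = (3, 3), z = (6, 6). d(x,z) = 6² + 6² = 72, but d(x,y) + d(y,z) = (3² + 3²) + (3² + 3²) = 18 + 18 = 36. Since 72 > 36, the triangle inequality is violated. (Note: √d, the ordinary Euclidean distance, IS a metric.)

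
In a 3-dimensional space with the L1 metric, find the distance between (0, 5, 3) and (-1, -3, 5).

Σ|x_i - y_i| = |0 - (-1)| + |5 - (-3)| + |3 - 5| = 1 + 8 + 2 = 11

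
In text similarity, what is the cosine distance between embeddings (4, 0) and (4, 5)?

With u = (4, 0), v = (4, 5):
u·v = 4·4 + 0·5 = 16 + 0 = 16.
|u| = √(4² + 0²) = √16, |v| = √(4² + 5²) = √41, so |u||v| = √(16·41) = √656.
cos θ = (u·v)/(|u||v|) = 16/√656 ≈ 0.6247
Cosine distance = 1 - cos θ ≈ 1 - 0.6247 = 0.3753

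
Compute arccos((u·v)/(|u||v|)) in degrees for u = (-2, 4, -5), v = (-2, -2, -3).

With u = (-2, 4, -5), v = (-2, -2, -3):
u·v = (-2)·(-2) + 4·(-2) + (-5)·(-3) = 4 + (-8) + 15 = 11.
|u| = √((-2)² + 4² + (-5)²) = √45, |v| = √((-2)² + (-2)² + (-3)²) = √17, so |u||v| = √(45·17) = √765.
cos θ = (u·v)/(|u||v|) = 11/√765 ≈ 0.397706
θ = arccos(0.397706) ≈ 66.57°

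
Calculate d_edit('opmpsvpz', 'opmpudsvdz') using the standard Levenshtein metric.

Let D[i][j] be the edit distance between the first i characters of 'opmpsvpz' and the first j characters of 'opmpudsvdz', with D[i][0] = i, D[0][j] = j, and D[i][j] = D[i-1][j-1] if the characters match, else 1 + min(D[i-1][j], D[i][j-1], D[i-1][j-1]). Filling the table (rows: prefixes of 'opmpsvpz', columns: prefixes of 'opmpudsvdz'):
     ε  o  p  m  p  u  d  s  v  d  z
  ε  0  1  2  3  4  5  6  7  8  9 10
  o  1  0  1  2  3  4  5  6  7  8  9
  p  2  1  0  1  2  3  4  5  6  7  8
  m  3  2  1  0  1  2  3  4  5  6  7
  p  4  3  2  1  0  1  2  3  4  5  6
  s  5  4  3  2  1  1  2  2  3  4  5
  v  6  5  4  3  2  2  2  3  2  3  4
  p  7  6  5  4  3  3  3  3  3  3  4
  z  8  7  6  5  4  4  4  4  4  4  3
The bottom-right entry gives D[8][10] = 3, so no sequence of fewer than 3 edits works. Backtracking through the table gives one optimal edit sequence (3 edits):
  opmpsvpz → opmpusvpz (ins u @5)
  opmpusvpz → opmpudsvpz (ins d @6)
  opmpudsvpz → opmpudsvdz (sub p→d @9)
Edit distance = 3.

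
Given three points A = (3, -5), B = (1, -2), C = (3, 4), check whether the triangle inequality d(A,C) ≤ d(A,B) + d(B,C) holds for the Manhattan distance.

d(A,B) = 2 + 3 = 5, d(B,C) = 2 + 6 = 8, d(A,C) = 0 + 9 = 9.
d(A,C) = 9 ≤ 5 + 8 = 13. Triangle inequality is satisfied.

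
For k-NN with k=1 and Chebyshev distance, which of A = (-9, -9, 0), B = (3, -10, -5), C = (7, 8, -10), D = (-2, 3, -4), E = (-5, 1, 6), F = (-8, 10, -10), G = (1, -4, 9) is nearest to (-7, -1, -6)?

Distances: d(A) = 8, d(B) = 10, d(C) = 14, d(D) = 5, d(E) = 12, d(F) = 11, d(G) = 15. Nearest: D = (-2, 3, -4) with distance 5.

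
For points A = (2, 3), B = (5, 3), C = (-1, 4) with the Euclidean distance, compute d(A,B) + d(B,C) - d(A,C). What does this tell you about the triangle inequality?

d(A,B) = √(3² + 0²) = √9 = 3, d(B,C) = √(6² + 1²) = √37 ≈ 6.0828, d(A,C) = √(3² + 1²) = √10 ≈ 3.1623.
d(A,B) + d(B,C) - d(A,C) = 3 + 6.0828 - 3.1623 = 9.0828 - 3.1623 = 5.9205 (to 4 decimal places). This is ≥ 0, so the triangle inequality holds for these points.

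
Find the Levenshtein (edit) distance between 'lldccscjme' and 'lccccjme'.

Let D[i][j] be the edit distance between the first i characters of 'lldccscjme' and the first j characters of 'lccccjme', with D[i][0] = i, D[0][j] = j, and D[i][j] = D[i-1][j-1] if the characters match, else 1 + min(D[i-1][j], D[i][j-1], D[i-1][j-1]). Filling the table (rows: prefixes of 'lldccscjme', columns: prefixes of 'lccccjme'):
     ε  l  c  c  c  c  j  m  e
  ε  0  1  2  3  4  5  6  7  8
  l  1  0  1  2  3  4  5  6  7
  l  2  1  1  2  3  4  5  6  7
  d  3  2  2  2  3  4  5  6  7
  c  4  3  2  2  2  3  4  5  6
  c  5  4  3  2  2  2  3  4  5
  s  6  5  4  3  3  3  3  4  5
  c  7  6  5  4  3  3  4  4  5
  j  8  7  6  5  4  4  3  4  5
  m  9  8  7  6  5  5  4  3  4
  e 10  9  8  7  6  6  5  4  3
The bottom-right entry gives D[10][8] = 3, so no sequence of fewer than 3 edits works. Backtracking through the table gives one optimal edit sequence (3 edits):
  lldccscjme → ldccscjme (del l @1)
  ldccscjme → lccscjme (del d @2)
  lccscjme → lccccjme (sub s→c @4)
Edit distance = 3.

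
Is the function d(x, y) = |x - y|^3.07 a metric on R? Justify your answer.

No. d(x,y) = |x-y|^3.07 fails the triangle inequality since p = 3.07 > 1. Counterexample: x = -5, y = 5, z = 11. d(x,z) = |-5 - 11|^3.07 = 16^3.07 ≈ 4973.3422, but d(x,y) + d(y,z) = 10^3.07 + 6^3.07 ≈ 1174.8976 + 244.8637 = 1419.7613. Since 4973.3422 > 1419.7613, the triangle inequality is violated.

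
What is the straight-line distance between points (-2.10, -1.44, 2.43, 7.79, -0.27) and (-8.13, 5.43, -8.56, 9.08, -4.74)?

√(Σ(x_i - y_i)²) = √((-2.1 - (-8.13))² + (-1.44 - 5.43)² + (2.43 - (-8.56))² + (7.79 - 9.08)² + (-0.27 - (-4.74))²)
= √(6.03² + (-6.87)² + 10.99² + (-1.29)² + 4.47²) = √(36.3609 + 47.1969 + 120.7801 + 1.6641 + 19.9809) = √225.9829 ≈ 15.0327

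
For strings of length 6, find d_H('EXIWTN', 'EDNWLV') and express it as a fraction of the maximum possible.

Differing positions: 2, 3, 5, 6. Hamming distance = 4. The maximum possible Hamming distance for length-6 strings is 6, so d_H/6 = 4/6 ≈ 0.6667.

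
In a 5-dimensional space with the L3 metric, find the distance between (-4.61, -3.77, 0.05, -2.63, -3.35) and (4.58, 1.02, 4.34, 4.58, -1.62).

(Σ|x_i - y_i|^3)^(1/3) = (|-4.61 - 4.58|^3 + |-3.77 - 1.02|^3 + |0.05 - 4.34|^3 + |-2.63 - 4.58|^3 + |-3.35 - (-1.62)|^3)^(1/3)
= (9.19^3 + 4.79^3 + 4.29^3 + 7.21^3 + 1.73^3)^(1/3) ≈ (776.1516 + 109.9022 + 78.9536 + 374.8054 + 5.1777)^(1/3) = (1344.9905)^(1/3) ≈ 11.0384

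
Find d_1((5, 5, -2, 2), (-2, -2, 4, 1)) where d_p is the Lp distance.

Σ|x_i - y_i| = |5 - (-2)| + |5 - (-2)| + |-2 - 4| + |2 - 1| = 7 + 7 + 6 + 1 = 21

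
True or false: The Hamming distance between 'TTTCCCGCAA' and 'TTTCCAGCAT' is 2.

Differing positions: 6, 10. Hamming distance = 2, so the claim is true.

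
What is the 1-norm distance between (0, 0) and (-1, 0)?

Σ|x_i - y_i| = |0 - (-1)| + |0 - 0| = 1 + 0 = 1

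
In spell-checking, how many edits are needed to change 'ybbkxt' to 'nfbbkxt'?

Let D[i][j] be the edit distance between the first i characters of 'ybbkxt' and the first j characters of 'nfbbkxt', with D[i][0] = i, D[0][j] = j, and D[i][j] = D[i-1][j-1] if the characters match, else 1 + min(D[i-1][j], D[i][j-1], D[i-1][j-1]). Filling the table (rows: prefixes of 'ybbkxt', columns: prefixes of 'nfbbkxt'):
     ε  n  f  b  b  k  x  t
  ε  0  1  2  3  4  5  6  7
  y  1  1  2  3  4  5  6  7
  b  2  2  2  2  3  4  5  6
  b  3  3  3  2  2  3  4  5
  k  4  4  4  3  3  2  3  4
  x  5  5  5  4  4  3  2  3
  t  6  6  6  5  5  4  3  2
The bottom-right entry gives D[6][7] = 2, so no sequence of fewer than 2 edits works. Backtracking through the table gives one optimal edit sequence (2 edits):
  ybbkxt → nybbkxt (ins n @1)
  nybbkxt → nfbbkxt (sub y→f @2)
Edit distance = 2.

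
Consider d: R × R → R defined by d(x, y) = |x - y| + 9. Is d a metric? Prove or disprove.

No. d fails identity of indiscernibles (specifically d(x,x) = 0): d(-2, -2) = |-2 - (-2)| + 9 = 0 + 9 = 9 ≠ 0.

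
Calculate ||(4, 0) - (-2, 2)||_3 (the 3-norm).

(Σ|x_i - y_i|^3)^(1/3) = (|4 - (-2)|^3 + |0 - 2|^3)^(1/3)
= (6^3 + 2^3)^(1/3) = (216 + 8)^(1/3) = (224)^(1/3) ≈ 6.0732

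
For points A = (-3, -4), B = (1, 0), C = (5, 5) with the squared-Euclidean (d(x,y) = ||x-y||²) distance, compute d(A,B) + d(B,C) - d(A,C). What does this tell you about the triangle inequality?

d(A,B) = 4² + 4² = 32, d(B,C) = 4² + 5² = 41, d(A,C) = 8² + 9² = 145.
d(A,B) + d(B,C) - d(A,C) = 32 + 41 - 145 = 73 - 145 = -72. This is < 0, so the triangle inequality FAILS for these points (squared-Euclidean is not a metric).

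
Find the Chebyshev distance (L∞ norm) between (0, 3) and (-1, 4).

max(|x_i - y_i|) = max(|0 - (-1)|, |3 - 4|) = max(1, 1) = 1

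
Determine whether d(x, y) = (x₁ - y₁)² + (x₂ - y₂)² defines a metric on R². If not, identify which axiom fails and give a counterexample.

No. The squared Euclidean distance fails the triangle inequality. Counterexample: x = (0, 0), y = (1, 1), z = (2, 2). d(x,z) = 2² + 2² = 8, but d(x,y) + d(y,z) = (1² + 1²) + (1² + 1²) = 2 + 2 = 4. Since 8 > 4, the triangle inequality is violated. (Note: √d, the ordinary Euclidean distance, IS a metric.)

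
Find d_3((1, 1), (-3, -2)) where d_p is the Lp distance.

(Σ|x_i - y_i|^3)^(1/3) = (|1 - (-3)|^3 + |1 - (-2)|^3)^(1/3)
= (4^3 + 3^3)^(1/3) = (64 + 27)^(1/3) = (91)^(1/3) ≈ 4.4979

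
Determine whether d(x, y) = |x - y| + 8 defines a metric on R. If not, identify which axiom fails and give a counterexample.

No. d fails identity of indiscernibles (specifically d(x,x) = 0): d(3, 3) = |3 - 3| + 8 = 0 + 8 = 8 ≠ 0.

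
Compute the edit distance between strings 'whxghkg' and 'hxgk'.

Let D[i][j] be the edit distance between the first i characters of 'whxghkg' and the first j characters of 'hxgk', with D[i][0] = i, D[0][j] = j, and D[i][j] = D[i-1][j-1] if the characters match, else 1 + min(D[i-1][j], D[i][j-1], D[i-1][j-1]). Filling the table (rows: prefixes of 'whxghkg', columns: prefixes of 'hxgk'):
     ε  h  x  g  k
  ε  0  1  2  3  4
  w  1  1  2  3  4
  h  2  1  2  3  4
  x  3  2  1  2  3
  g  4  3  2  1  2
  h  5  4  3  2  2
  k  6  5  4  3  2
  g  7  6  5  4  3
The bottom-right entry gives D[7][4] = 3, so no sequence of fewer than 3 edits works. Backtracking through the table gives one optimal edit sequence (3 edits):
  whxghkg → hxghkg (del w @1)
  hxghkg → hxgkg (del h @4)
  hxgkg → hxgk (del g @5)
Edit distance = 3.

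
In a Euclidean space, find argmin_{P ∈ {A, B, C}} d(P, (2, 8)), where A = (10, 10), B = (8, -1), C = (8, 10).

Distances: d(A) ≈ 8.2462, d(B) ≈ 10.8167, d(C) ≈ 6.3246. Nearest: C = (8, 10) with distance 6.3246.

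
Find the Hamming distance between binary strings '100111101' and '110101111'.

Differing positions: 2, 5, 8. Hamming distance = 3.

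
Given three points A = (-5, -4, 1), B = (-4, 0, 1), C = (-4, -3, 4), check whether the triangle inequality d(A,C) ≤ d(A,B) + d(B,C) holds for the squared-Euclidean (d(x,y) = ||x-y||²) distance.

d(A,B) = 1² + 4² + 0² = 17, d(B,C) = 0² + 3² + 3² = 18, d(A,C) = 1² + 1² + 3² = 11.
d(A,C) = 11 ≤ 17 + 18 = 35. Triangle inequality is satisfied.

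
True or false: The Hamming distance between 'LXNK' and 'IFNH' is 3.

Differing positions: 1, 2, 4. Hamming distance = 3, so the claim is true.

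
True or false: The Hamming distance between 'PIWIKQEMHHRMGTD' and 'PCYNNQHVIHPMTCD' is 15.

Differing positions: 2, 3, 4, 5, 7, 8, 9, 11, 13, 14. Hamming distance = 10, so the claim that d_H = 15 is false.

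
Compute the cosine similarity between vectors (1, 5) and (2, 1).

With u = (1, 5), v = (2, 1):
u·v = 1·2 + 5·1 = 2 + 5 = 7.
|u| = √(1² + 5²) = √26, |v| = √(2² + 1²) = √5, so |u||v| = √(26·5) = √130.
cos θ = (u·v)/(|u||v|) = 7/√130 ≈ 0.6139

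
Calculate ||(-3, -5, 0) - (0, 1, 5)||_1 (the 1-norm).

Σ|x_i - y_i| = |-3 - 0| + |-5 - 1| + |0 - 5| = 3 + 6 + 5 = 14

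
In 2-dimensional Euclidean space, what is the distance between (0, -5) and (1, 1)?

√(Σ(x_i - y_i)²) = √((0 - 1)² + (-5 - 1)²)
= √((-1)² + (-6)²) = √(1 + 36) = √37 ≈ 6.0828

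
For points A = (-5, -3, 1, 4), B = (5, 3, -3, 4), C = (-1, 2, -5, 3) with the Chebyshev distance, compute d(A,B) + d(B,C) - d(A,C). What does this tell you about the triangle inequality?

d(A,B) = max(10, 6, 4, 0) = 10, d(B,C) = max(6, 1, 2, 1) = 6, d(A,C) = max(4, 5, 6, 1) = 6.
d(A,B) + d(B,C) - d(A,C) = 10 + 6 - 6 = 16 - 6 = 10. This is ≥ 0, so the triangle inequality holds for these points.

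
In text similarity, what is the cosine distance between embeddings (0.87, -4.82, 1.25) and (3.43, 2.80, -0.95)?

With u = (0.87, -4.82, 1.25), v = (3.43, 2.80, -0.95):
u·v = 0.87·3.43 + (-4.82)·2.8 + 1.25·(-0.95) = 2.9841 + (-13.496) + (-1.1875) = -11.6994.
|u| = √(0.87² + (-4.82)² + 1.25²) = √(0.7569 + 23.2324 + 1.5625) = √25.5518, |v| = √(3.43² + 2.8² + (-0.95)²) = √(11.7649 + 7.84 + 0.9025) = √20.5074.
cos θ = (u·v)/(|u||v|) = -11.6994/(√25.5518·√20.5074) ≈ -0.5111
Cosine distance = 1 - cos θ ≈ 1 - (-0.5111) = 1.5111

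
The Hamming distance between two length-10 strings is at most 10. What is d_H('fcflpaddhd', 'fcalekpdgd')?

Differing positions: 3, 5, 6, 7, 9. Hamming distance = 5. The maximum possible Hamming distance for length-10 strings is 10, so d_H/10 = 5/10 = 0.5.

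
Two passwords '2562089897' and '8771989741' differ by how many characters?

Differing positions: 1, 2, 3, 4, 5, 8, 9, 10. Hamming distance = 8.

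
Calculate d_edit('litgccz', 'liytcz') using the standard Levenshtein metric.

Let D[i][j] be the edit distance between the first i characters of 'litgccz' and the first j characters of 'liytcz', with D[i][0] = i, D[0][j] = j, and D[i][j] = D[i-1][j-1] if the characters match, else 1 + min(D[i-1][j], D[i][j-1], D[i-1][j-1]). Filling the table (rows: prefixes of 'litgccz', columns: prefixes of 'liytcz'):
     ε  l  i  y  t  c  z
  ε  0  1  2  3  4  5  6
  l  1  0  1  2  3  4  5
  i  2  1  0  1  2  3  4
  t  3  2  1  1  1  2  3
  g  4  3  2  2  2  2  3
  c  5  4  3  3  3  2  3
  c  6  5  4  4  4  3  3
  z  7  6  5  5  5  4  3
The bottom-right entry gives D[7][6] = 3, so no sequence of fewer than 3 edits works. Backtracking through the table gives one optimal edit sequence (3 edits):
  litgccz → ligccz (del t @3)
  ligccz → liyccz (sub g→y @3)
  liyccz → liytcz (sub c→t @4)
Edit distance = 3.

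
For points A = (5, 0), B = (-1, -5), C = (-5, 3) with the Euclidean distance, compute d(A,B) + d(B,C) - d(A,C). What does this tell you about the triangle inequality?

d(A,B) = √(6² + 5²) = √61 ≈ 7.8102, d(B,C) = √(4² + 8²) = √80 ≈ 8.9443, d(A,C) = √(10² + 3²) = √109 ≈ 10.4403.
d(A,B) + d(B,C) - d(A,C) = 7.8102 + 8.9443 - 10.4403 = 16.7545 - 10.4403 = 6.3142 (to 4 decimal places). This is ≥ 0, so the triangle inequality holds for these points.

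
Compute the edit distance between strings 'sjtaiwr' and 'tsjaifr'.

Let D[i][j] be the edit distance between the first i characters of 'sjtaiwr' and the first j characters of 'tsjaifr', with D[i][0] = i, D[0][j] = j, and D[i][j] = D[i-1][j-1] if the characters match, else 1 + min(D[i-1][j], D[i][j-1], D[i-1][j-1]). Filling the table (rows: prefixes of 'sjtaiwr', columns: prefixes of 'tsjaifr'):
     ε  t  s  j  a  i  f  r
  ε  0  1  2  3  4  5  6  7
  s  1  1  1  2  3  4  5  6
  j  2  2  2  1  2  3  4  5
  t  3  2  3  2  2  3  4  5
  a  4  3  3  3  2  3  4  5
  i  5  4  4  4  3  2  3  4
  w  6  5  5  5  4  3  3  4
  r  7  6  6  6  5  4  4  3
The bottom-right entry gives D[7][7] = 3, so no sequence of fewer than 3 edits works. Backtracking through the table gives one optimal edit sequence (3 edits):
  sjtaiwr → tsjtaiwr (ins t @1)
  tsjtaiwr → tsjaiwr (del t @4)
  tsjaiwr → tsjaifr (sub w→f @6)
Edit distance = 3.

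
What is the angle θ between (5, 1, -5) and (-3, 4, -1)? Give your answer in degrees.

With u = (5, 1, -5), v = (-3, 4, -1):
u·v = 5·(-3) + 1·4 + (-5)·(-1) = (-15) + 4 + 5 = -6.
|u| = √(5² + 1² + (-5)²) = √51, |v| = √((-3)² + 4² + (-1)²) = √26, so |u||v| = √(51·26) = √1326.
cos θ = (u·v)/(|u||v|) = -6/√1326 ≈ -0.164771
θ = arccos(-0.164771) ≈ 99.48°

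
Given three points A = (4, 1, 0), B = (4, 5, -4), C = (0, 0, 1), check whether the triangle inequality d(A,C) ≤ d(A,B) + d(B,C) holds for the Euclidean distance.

d(A,B) = √(0² + 4² + 4²) = √32 ≈ 5.6569, d(B,C) = √(4² + 5² + 5²) = √66 ≈ 8.124, d(A,C) = √(4² + 1² + 1²) = √18 ≈ 4.2426.
d(A,C) ≈ 4.2426 ≤ 5.6569 + 8.124 = 13.7809. Triangle inequality is satisfied.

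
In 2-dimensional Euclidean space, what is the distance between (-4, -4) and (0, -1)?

√(Σ(x_i - y_i)²) = √((-4 - 0)² + (-4 - (-1))²)
= √((-4)² + (-3)²) = √(16 + 9) = √25 = 5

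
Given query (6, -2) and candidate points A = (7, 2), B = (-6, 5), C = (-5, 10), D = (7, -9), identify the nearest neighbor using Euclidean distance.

Distances: d(A) ≈ 4.1231, d(B) ≈ 13.8924, d(C) ≈ 16.2788, d(D) ≈ 7.0711. Nearest: A = (7, 2) with distance 4.1231.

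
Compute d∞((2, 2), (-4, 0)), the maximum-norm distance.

max(|x_i - y_i|) = max(|2 - (-4)|, |2 - 0|) = max(6, 2) = 6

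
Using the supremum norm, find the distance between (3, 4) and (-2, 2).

max(|x_i - y_i|) = max(|3 - (-2)|, |4 - 2|) = max(5, 2) = 5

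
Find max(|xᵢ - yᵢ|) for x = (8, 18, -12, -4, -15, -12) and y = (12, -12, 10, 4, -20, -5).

max(|x_i - y_i|) = max(|8 - 12|, |18 - (-12)|, |-12 - 10|, |-4 - 4|, |-15 - (-20)|, |-12 - (-5)|) = max(4, 30, 22, 8, 5, 7) = 30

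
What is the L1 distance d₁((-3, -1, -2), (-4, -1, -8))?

Σ|x_i - y_i| = |-3 - (-4)| + |-1 - (-1)| + |-2 - (-8)| = 1 + 0 + 6 = 7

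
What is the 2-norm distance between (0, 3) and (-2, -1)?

(Σ|x_i - y_i|^2)^(1/2) = (|0 - (-2)|^2 + |3 - (-1)|^2)^(1/2)
= (2^2 + 4^2)^(1/2) = (4 + 16)^(1/2) = (20)^(1/2) ≈ 4.4721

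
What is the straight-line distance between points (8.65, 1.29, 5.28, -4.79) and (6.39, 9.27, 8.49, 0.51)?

√(Σ(x_i - y_i)²) = √((8.65 - 6.39)² + (1.29 - 9.27)² + (5.28 - 8.49)² + (-4.79 - 0.51)²)
= √(2.26² + (-7.98)² + (-3.21)² + (-5.3)²) = √(5.1076 + 63.6804 + 10.3041 + 28.09) = √107.1821 ≈ 10.3529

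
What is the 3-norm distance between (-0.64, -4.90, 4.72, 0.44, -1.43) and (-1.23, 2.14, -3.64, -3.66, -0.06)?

(Σ|x_i - y_i|^3)^(1/3) = (|-0.64 - (-1.23)|^3 + |-4.9 - 2.14|^3 + |4.72 - (-3.64)|^3 + |0.44 - (-3.66)|^3 + |-1.43 - (-0.06)|^3)^(1/3)
= (0.59^3 + 7.04^3 + 8.36^3 + 4.1^3 + 1.37^3)^(1/3) ≈ (0.2054 + 348.9137 + 584.2771 + 68.921 + 2.5714)^(1/3) = (1004.8886)^(1/3) ≈ 10.0163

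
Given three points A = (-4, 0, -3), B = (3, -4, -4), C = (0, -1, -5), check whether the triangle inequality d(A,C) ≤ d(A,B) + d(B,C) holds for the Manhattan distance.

d(A,B) = 7 + 4 + 1 = 12, d(B,C) = 3 + 3 + 1 = 7, d(A,C) = 4 + 1 + 2 = 7.
d(A,C) = 7 ≤ 12 + 7 = 19. Triangle inequality is satisfied.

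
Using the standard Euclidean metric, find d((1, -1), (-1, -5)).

√(Σ(x_i - y_i)²) = √((1 - (-1))² + (-1 - (-5))²)
= √(2² + 4²) = √(4 + 16) = √20 ≈ 4.4721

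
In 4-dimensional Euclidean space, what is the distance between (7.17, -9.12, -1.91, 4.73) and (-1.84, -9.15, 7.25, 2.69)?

√(Σ(x_i - y_i)²) = √((7.17 - (-1.84))² + (-9.12 - (-9.15))² + (-1.91 - 7.25)² + (4.73 - 2.69)²)
= √(9.01² + 0.03² + (-9.16)² + 2.04²) = √(81.1801 + 0.0009 + 83.9056 + 4.1616) = √169.2482 ≈ 13.0095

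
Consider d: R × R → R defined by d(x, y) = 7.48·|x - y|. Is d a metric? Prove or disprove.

Yes. Since |x - y| is a metric on R and 7.48 > 0, the positive scalar multiple 7.48·|x - y| is also a metric: scaling by a positive constant preserves non-negativity, identity (d=0 ⟺ |x-y|=0 ⟺ x=y), symmetry, and the triangle inequality.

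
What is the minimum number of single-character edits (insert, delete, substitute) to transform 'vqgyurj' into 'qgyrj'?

Let D[i][j] be the edit distance between the first i characters of 'vqgyurj' and the first j characters of 'qgyrj', with D[i][0] = i, D[0][j] = j, and D[i][j] = D[i-1][j-1] if the characters match, else 1 + min(D[i-1][j], D[i][j-1], D[i-1][j-1]). Filling the table (rows: prefixes of 'vqgyurj', columns: prefixes of 'qgyrj'):
     ε  q  g  y  r  j
  ε  0  1  2  3  4  5
  v  1  1  2  3  4  5
  q  2  1  2  3  4  5
  g  3  2  1  2  3  4
  y  4  3  2  1  2  3
  u  5  4  3  2  2  3
  r  6  5  4  3  2  3
  j  7  6  5  4  3  2
The bottom-right entry gives D[7][5] = 2, so no sequence of fewer than 2 edits works. Backtracking through the table gives one optimal edit sequence (2 edits):
  vqgyurj → qgyurj (del v @1)
  qgyurj → qgyrj (del u @4)
Edit distance = 2.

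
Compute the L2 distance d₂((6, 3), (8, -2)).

√(Σ(x_i - y_i)²) = √((6 - 8)² + (3 - (-2))²)
= √((-2)² + 5²) = √(4 + 25) = √29 ≈ 5.3852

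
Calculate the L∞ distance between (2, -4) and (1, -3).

max(|x_i - y_i|) = max(|2 - 1|, |-4 - (-3)|) = max(1, 1) = 1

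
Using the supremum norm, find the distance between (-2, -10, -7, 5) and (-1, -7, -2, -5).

max(|x_i - y_i|) = max(|-2 - (-1)|, |-10 - (-7)|, |-7 - (-2)|, |5 - (-5)|) = max(1, 3, 5, 10) = 10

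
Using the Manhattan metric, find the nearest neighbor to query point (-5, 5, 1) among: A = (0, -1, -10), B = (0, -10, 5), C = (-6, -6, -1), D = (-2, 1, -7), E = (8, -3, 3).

Distances: d(A) = 22, d(B) = 24, d(C) = 14, d(D) = 15, d(E) = 23. Nearest: C = (-6, -6, -1) with distance 14.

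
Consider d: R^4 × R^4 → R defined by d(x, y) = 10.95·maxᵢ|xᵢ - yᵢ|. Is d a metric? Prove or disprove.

Yes. The L∞ (Chebyshev) norm induces a metric on R^4, and multiplying a metric by a positive constant 10.95 > 0 preserves all four axioms: non-negativity (10.95·||x-y|| ≥ 0), identity (10.95·||x-y|| = 0 ⟺ ||x-y|| = 0 ⟺ x = y), symmetry (||x-y|| = ||y-x||), and the triangle inequality (10.95·||x-z|| ≤ 10.95·||x-y|| + 10.95·||y-z||). So d is a metric.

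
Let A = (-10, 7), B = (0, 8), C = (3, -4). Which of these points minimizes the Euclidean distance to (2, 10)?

Distances: d(A) ≈ 12.3693, d(B) ≈ 2.8284, d(C) ≈ 14.0357. Nearest: B = (0, 8) with distance 2.8284.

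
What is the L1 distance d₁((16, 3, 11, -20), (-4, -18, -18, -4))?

Σ|x_i - y_i| = |16 - (-4)| + |3 - (-18)| + |11 - (-18)| + |-20 - (-4)| = 20 + 21 + 29 + 16 = 86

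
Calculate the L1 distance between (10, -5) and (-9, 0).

Σ|x_i - y_i| = |10 - (-9)| + |-5 - 0| = 19 + 5 = 24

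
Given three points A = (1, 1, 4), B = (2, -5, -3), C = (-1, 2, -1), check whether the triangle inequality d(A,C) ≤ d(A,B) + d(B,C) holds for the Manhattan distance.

d(A,B) = 1 + 6 + 7 = 14, d(B,C) = 3 + 7 + 2 = 12, d(A,C) = 2 + 1 + 5 = 8.
d(A,C) = 8 ≤ 14 + 12 = 26. Triangle inequality is satisfied.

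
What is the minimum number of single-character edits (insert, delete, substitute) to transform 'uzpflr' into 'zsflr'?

Let D[i][j] be the edit distance between the first i characters of 'uzpflr' and the first j characters of 'zsflr', with D[i][0] = i, D[0][j] = j, and D[i][j] = D[i-1][j-1] if the characters match, else 1 + min(D[i-1][j], D[i][j-1], D[i-1][j-1]). Filling the table (rows: prefixes of 'uzpflr', columns: prefixes of 'zsflr'):
     ε  z  s  f  l  r
  ε  0  1  2  3  4  5
  u  1  1  2  3  4  5
  z  2  1  2  3  4  5
  p  3  2  2  3  4  5
  f  4  3  3  2  3  4
  l  5  4  4  3  2  3
  r  6  5  5  4  3  2
The bottom-right entry gives D[6][5] = 2, so no sequence of fewer than 2 edits works. Backtracking through the table gives one optimal edit sequence (2 edits):
  uzpflr → zpflr (del u @1)
  zpflr → zsflr (sub p→s @2)
Edit distance = 2.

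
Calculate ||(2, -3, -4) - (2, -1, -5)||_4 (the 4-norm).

(Σ|x_i - y_i|^4)^(1/4) = (|2 - 2|^4 + |-3 - (-1)|^4 + |-4 - (-5)|^4)^(1/4)
= (0^4 + 2^4 + 1^4)^(1/4) = (0 + 16 + 1)^(1/4) = (17)^(1/4) ≈ 2.0305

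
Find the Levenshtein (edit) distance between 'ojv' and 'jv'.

Let D[i][j] be the edit distance between the first i characters of 'ojv' and the first j characters of 'jv', with D[i][0] = i, D[0][j] = j, and D[i][j] = D[i-1][j-1] if the characters match, else 1 + min(D[i-1][j], D[i][j-1], D[i-1][j-1]). Filling the table (rows: prefixes of 'ojv', columns: prefixes of 'jv'):
     ε  j  v
  ε  0  1  2
  o  1  1  2
  j  2  1  2
  v  3  2  1
The bottom-right entry gives D[3][2] = 1, so no sequence of fewer than 1 edit works. Backtracking through the table gives one optimal edit sequence (1 edit):
  ojv → jv (del o @1)
Edit distance = 1.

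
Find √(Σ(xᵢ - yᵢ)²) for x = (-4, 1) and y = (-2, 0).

√(Σ(x_i - y_i)²) = √((-4 - (-2))² + (1 - 0)²)
= √((-2)² + 1²) = √(4 + 1) = √5 ≈ 2.2361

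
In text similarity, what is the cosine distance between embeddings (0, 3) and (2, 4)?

With u = (0, 3), v = (2, 4):
u·v = 0·2 + 3·4 = 0 + 12 = 12.
|u| = √(0² + 3²) = √9, |v| = √(2² + 4²) = √20, so |u||v| = √(9·20) = √180.
cos θ = (u·v)/(|u||v|) = 12/√180 ≈ 0.8944
Cosine distance = 1 - cos θ ≈ 1 - 0.8944 = 0.1056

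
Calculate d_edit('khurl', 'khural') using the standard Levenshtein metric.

Let D[i][j] be the edit distance between the first i characters of 'khurl' and the first j characters of 'khural', with D[i][0] = i, D[0][j] = j, and D[i][j] = D[i-1][j-1] if the characters match, else 1 + min(D[i-1][j], D[i][j-1], D[i-1][j-1]). Filling the table (rows: prefixes of 'khurl', columns: prefixes of 'khural'):
     ε  k  h  u  r  a  l
  ε  0  1  2  3  4  5  6
  k  1  0  1  2  3  4  5
  h  2  1  0  1  2  3  4
  u  3  2  1  0  1  2  3
  r  4  3  2  1  0  1  2
  l  5  4  3  2  1  1  1
The bottom-right entry gives D[5][6] = 1, so no sequence of fewer than 1 edit works. Backtracking through the table gives one optimal edit sequence (1 edit):
  khurl → khural (ins a @5)
Edit distance = 1.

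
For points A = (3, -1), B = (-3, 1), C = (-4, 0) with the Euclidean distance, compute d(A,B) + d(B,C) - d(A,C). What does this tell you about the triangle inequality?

d(A,B) = √(6² + 2²) = √40 ≈ 6.3246, d(B,C) = √(1² + 1²) = √2 ≈ 1.4142, d(A,C) = √(7² + 1²) = √50 ≈ 7.0711.
d(A,B) + d(B,C) - d(A,C) = 6.3246 + 1.4142 - 7.0711 = 7.7388 - 7.0711 = 0.6677 (to 4 decimal places). This is ≥ 0, so the triangle inequality holds for these points.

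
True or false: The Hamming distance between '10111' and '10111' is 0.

Differing positions: none. Hamming distance = 0, so the claim is true.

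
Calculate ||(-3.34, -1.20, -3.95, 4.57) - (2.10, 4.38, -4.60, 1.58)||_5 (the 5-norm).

(Σ|x_i - y_i|^5)^(1/5) = (|-3.34 - 2.1|^5 + |-1.2 - 4.38|^5 + |-3.95 - (-4.6)|^5 + |4.57 - 1.58|^5)^(1/5)
= (5.44^5 + 5.58^5 + 0.65^5 + 2.99^5)^(1/5) ≈ (4764.2495 + 5409.6728 + 0.116 + 238.9769)^(1/5) = (10413.0152)^(1/5) ≈ 6.3609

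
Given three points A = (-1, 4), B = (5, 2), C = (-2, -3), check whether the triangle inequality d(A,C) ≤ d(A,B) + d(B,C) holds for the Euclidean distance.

d(A,B) = √(6² + 2²) = √40 ≈ 6.3246, d(B,C) = √(7² + 5²) = √74 ≈ 8.6023, d(A,C) = √(1² + 7²) = √50 ≈ 7.0711.
d(A,C) ≈ 7.0711 ≤ 6.3246 + 8.6023 = 14.9269. Triangle inequality is satisfied.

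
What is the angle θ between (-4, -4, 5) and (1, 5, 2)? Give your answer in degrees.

With u = (-4, -4, 5), v = (1, 5, 2):
u·v = (-4)·1 + (-4)·5 + 5·2 = (-4) + (-20) + 10 = -14.
|u| = √((-4)² + (-4)² + 5²) = √57, |v| = √(1² + 5² + 2²) = √30, so |u||v| = √(57·30) = √1710.
cos θ = (u·v)/(|u||v|) = -14/√1710 ≈ -0.338556
θ = arccos(-0.338556) ≈ 109.79°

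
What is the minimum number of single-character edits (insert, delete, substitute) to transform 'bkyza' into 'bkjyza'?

Let D[i][j] be the edit distance between the first i characters of 'bkyza' and the first j characters of 'bkjyza', with D[i][0] = i, D[0][j] = j, and D[i][j] = D[i-1][j-1] if the characters match, else 1 + min(D[i-1][j], D[i][j-1], D[i-1][j-1]). Filling the table (rows: prefixes of 'bkyza', columns: prefixes of 'bkjyza'):
     ε  b  k  j  y  z  a
  ε  0  1  2  3  4  5  6
  b  1  0  1  2  3  4  5
  k  2  1  0  1  2  3  4
  y  3  2  1  1  1  2  3
  z  4  3  2  2  2  1  2
  a  5  4  3  3  3  2  1
The bottom-right entry gives D[5][6] = 1, so no sequence of fewer than 1 edit works. Backtracking through the table gives one optimal edit sequence (1 edit):
  bkyza → bkjyza (ins j @3)
Edit distance = 1.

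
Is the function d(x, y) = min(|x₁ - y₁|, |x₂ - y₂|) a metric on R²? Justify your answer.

No. d fails identity of indiscernibles: take x = (2, 0) and y = (2, 9). Then d(x,y) = min(|2 - 2|, |0 - 9|) = min(0, 9) = 0, yet x ≠ y.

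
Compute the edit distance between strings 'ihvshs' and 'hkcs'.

Let D[i][j] be the edit distance between the first i characters of 'ihvshs' and the first j characters of 'hkcs', with D[i][0] = i, D[0][j] = j, and D[i][j] = D[i-1][j-1] if the characters match, else 1 + min(D[i-1][j], D[i][j-1], D[i-1][j-1]). Filling the table (rows: prefixes of 'ihvshs', columns: prefixes of 'hkcs'):
     ε  h  k  c  s
  ε  0  1  2  3  4
  i  1  1  2  3  4
  h  2  1  2  3  4
  v  3  2  2  3  4
  s  4  3  3  3  3
  h  5  4  4  4  4
  s  6  5  5  5  4
The bottom-right entry gives D[6][4] = 4, so no sequence of fewer than 4 edits works. Backtracking through the table gives one optimal edit sequence (4 edits):
  ihvshs → hvshs (del i @1)
  hvshs → hshs (del v @2)
  hshs → hkhs (sub s→k @2)
  hkhs → hkcs (sub h→c @3)
Edit distance = 4.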